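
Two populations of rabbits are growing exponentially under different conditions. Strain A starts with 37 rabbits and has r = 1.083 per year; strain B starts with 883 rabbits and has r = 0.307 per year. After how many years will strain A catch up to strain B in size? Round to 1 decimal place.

Set 37·e^(1.083t) = 883·e^(0.307t).
e^((1.083 − 0.307)t) = 883/37 → e^(0.776·t) = 23.865.
0.776·t = ln(23.865) = 3.1724, so t = 3.1724/0.776 = 4.0882.

4.1 years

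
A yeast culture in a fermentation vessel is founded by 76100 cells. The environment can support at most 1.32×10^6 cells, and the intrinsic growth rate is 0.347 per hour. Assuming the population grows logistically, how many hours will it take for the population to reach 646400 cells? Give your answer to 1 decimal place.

7.9 hours

A = (K − N₀)/N₀ = (1.32×10^6 − 76100)/76100 = 16.346.
Solve 1.32×10^6/(1 + 16.346·e^(−0.347t)) = 646400: 1 + 16.346·e^(−0.347t) = 2.0421, so e^(−0.347t) = 0.0637529.
−0.347·t = ln(0.0637529) = -2.7527, so t = 2.7527/0.347 = 7.933.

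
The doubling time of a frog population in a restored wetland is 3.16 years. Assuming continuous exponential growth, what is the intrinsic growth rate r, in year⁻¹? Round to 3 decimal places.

0.219 per year

r = ln(2)/t_d = 0.6931/3.16 = 0.21935.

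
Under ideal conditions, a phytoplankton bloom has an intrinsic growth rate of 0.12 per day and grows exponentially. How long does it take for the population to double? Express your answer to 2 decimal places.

Doubling time t_d = ln(2)/r = 0.6931/0.12 = 5.7762.

5.78 days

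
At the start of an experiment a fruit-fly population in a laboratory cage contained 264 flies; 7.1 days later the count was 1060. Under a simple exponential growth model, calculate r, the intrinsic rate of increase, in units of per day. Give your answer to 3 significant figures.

From N(t) = N₀·e^(rt): e^(r·7.1) = 1060/264 = 4.0152.
r·7.1 = ln(4.0152) = 1.3901, so r = 1.3901/7.1 = 0.19579.

0.196 per day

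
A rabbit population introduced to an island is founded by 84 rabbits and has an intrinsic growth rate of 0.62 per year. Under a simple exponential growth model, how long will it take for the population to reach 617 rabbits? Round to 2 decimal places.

Set N₀·e^(rt) = 617: e^(0.62·t) = 617/84 = 7.3452.
0.62·t = ln(7.3452) = 1.9941, so t = 1.9941/0.62 = 3.2162.

3.22 years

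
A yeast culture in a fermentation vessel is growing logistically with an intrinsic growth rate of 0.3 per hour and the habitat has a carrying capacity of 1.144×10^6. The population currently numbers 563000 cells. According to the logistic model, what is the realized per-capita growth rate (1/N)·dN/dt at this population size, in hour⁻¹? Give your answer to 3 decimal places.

0.152 per hour

(1/N)·dN/dt = r(1 − N/K) = 0.3 × (1 − 563000/1.144×10^6).
= 0.3 × 0.50787 = 0.15236.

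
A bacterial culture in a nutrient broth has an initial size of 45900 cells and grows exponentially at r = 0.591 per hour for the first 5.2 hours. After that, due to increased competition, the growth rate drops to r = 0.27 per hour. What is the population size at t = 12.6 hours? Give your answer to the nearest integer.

7314874 cells

Phase 1: N(5.2) = 45900·e^(0.591×5.2) = 45900·e^3.073 = 991942.
Phase 2 runs for 12.6 − 5.2 = 7.4 hours at r = 0.27.
N(12.6) = 991942·e^(0.27×7.4) = 991942·e^1.998 = 7.314874×10^6.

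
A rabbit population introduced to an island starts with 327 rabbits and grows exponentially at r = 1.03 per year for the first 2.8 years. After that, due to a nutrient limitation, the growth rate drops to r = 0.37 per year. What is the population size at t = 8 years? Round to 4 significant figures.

Phase 1: N(2.8) = 327·e^(1.03×2.8) = 327·e^2.884 = 5848.62.
Phase 2 runs for 8 − 2.8 = 5.2 years at r = 0.37.
N(8) = 5848.62·e^(0.37×5.2) = 5848.62·e^1.924 = 40053.1.

40050 rabbits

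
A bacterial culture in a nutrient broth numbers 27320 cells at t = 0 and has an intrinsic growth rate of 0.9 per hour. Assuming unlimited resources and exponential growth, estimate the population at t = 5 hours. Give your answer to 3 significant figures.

N(t) = N₀·e^(rt) = 27320 × e^(0.9×5) = 27320 × e^4.5.
e^4.5 ≈ 90.017, so N ≈ 27320 × 90.017 = 2.459268×10^6.

2460000 cells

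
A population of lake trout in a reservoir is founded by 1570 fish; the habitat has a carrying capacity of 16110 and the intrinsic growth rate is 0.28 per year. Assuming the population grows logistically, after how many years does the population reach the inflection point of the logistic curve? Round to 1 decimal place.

7.9 years

Logistic growth is fastest at N = K/2 = 8055.
A = (K − N₀)/N₀ = 9.2611. Set K/(1 + A·e^(−rt)) = K/2 → A·e^(−rt) = 1.
e^(−0.28t) = 1/9.2611 = 0.107978, so t = ln(9.2611)/0.28 = 2.2258/0.28 = 7.9494.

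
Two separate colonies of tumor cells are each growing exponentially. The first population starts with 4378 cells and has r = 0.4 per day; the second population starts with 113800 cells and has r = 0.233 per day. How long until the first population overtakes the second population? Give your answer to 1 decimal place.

19.5 days

Set 4378·e^(0.4t) = 113800·e^(0.233t).
e^((0.4 − 0.233)t) = 113800/4378 → e^(0.167·t) = 25.994.
0.167·t = ln(25.994) = 3.2579, so t = 3.2579/0.167 = 19.508.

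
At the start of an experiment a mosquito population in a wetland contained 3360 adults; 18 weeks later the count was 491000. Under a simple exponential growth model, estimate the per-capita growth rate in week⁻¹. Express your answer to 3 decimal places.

From N(t) = N₀·e^(rt): e^(r·18) = 491000/3360 = 146.13.
r·18 = ln(146.13) = 4.9845, so r = 4.9845/18 = 0.27692.

0.277 per week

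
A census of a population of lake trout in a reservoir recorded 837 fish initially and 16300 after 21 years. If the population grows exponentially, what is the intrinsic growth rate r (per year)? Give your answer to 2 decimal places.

0.14 per year

From N(t) = N₀·e^(rt): e^(r·21) = 16300/837 = 19.474.
r·21 = ln(19.474) = 2.9691, so r = 2.9691/21 = 0.14139.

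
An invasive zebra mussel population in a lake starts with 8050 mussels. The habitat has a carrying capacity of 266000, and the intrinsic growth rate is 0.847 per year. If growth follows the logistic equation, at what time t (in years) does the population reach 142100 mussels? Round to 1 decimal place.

4.3 years

A = (K − N₀)/N₀ = (266000 − 8050)/8050 = 32.043.
Solve 266000/(1 + 32.043·e^(−0.847t)) = 142100: 1 + 32.043·e^(−0.847t) = 1.8719, so e^(−0.847t) = 0.0272106.
−0.847·t = ln(0.0272106) = -3.6041, so t = 3.6041/0.847 = 4.2552.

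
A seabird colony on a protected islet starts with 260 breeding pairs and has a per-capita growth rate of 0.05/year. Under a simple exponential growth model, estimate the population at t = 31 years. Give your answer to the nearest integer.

N(t) = N₀·e^(rt) = 260 × e^(0.05×31) = 260 × e^1.55.
e^1.55 ≈ 4.7115, so N ≈ 260 × 4.7115 = 1224.98.

1225 breeding pairs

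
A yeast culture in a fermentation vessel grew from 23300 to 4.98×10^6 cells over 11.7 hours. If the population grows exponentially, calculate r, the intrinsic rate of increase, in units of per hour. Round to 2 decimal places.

From N(t) = N₀·e^(rt): e^(r·11.7) = 4.98×10^6/23300 = 213.73.
r·11.7 = ln(213.73) = 5.3647, so r = 5.3647/11.7 = 0.45852.

0.46 per hour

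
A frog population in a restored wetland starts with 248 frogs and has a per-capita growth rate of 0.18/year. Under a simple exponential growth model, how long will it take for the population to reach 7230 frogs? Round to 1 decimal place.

18.7 years

Set N₀·e^(rt) = 7230: e^(0.18·t) = 7230/248 = 29.153.
0.18·t = ln(29.153) = 3.3726, so t = 3.3726/0.18 = 18.736.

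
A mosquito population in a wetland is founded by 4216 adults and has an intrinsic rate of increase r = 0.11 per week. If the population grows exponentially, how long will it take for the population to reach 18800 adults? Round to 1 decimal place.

Set N₀·e^(rt) = 18800: e^(0.11·t) = 18800/4216 = 4.4592.
0.11·t = ln(4.4592) = 1.495, so t = 1.495/0.11 = 13.591.

13.6 weeks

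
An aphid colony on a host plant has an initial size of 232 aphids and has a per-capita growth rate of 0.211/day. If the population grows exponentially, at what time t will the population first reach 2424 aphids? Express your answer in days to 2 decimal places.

Set N₀·e^(rt) = 2424: e^(0.211·t) = 2424/232 = 10.448.
0.211·t = ln(10.448) = 2.3464, so t = 2.3464/0.211 = 11.121.

11.12 days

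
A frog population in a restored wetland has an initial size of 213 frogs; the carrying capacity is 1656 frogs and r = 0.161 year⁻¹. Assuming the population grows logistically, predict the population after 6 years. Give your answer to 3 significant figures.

A = (K − N₀)/N₀ = (1656 − 213)/213 = 6.7746.
N(t) = K/(1 + A·e^(−rt)) = 1656/(1 + 6.7746×e^(−0.161×6)).
e^(−0.966) = 0.3806; denominator = 1 + 6.7746×0.3806 = 3.5784.
N = 1656/3.5784 = 462.771.

463 frogs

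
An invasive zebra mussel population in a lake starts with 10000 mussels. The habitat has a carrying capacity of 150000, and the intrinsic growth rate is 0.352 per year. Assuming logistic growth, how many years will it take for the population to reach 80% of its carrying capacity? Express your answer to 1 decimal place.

11.4 years

A = (K − N₀)/N₀ = (150000 − 10000)/10000 = 14.
Solve 150000/(1 + 14·e^(−0.352t)) = 120000: 1 + 14·e^(−0.352t) = 1.25, so e^(−0.352t) = 0.0178571.
−0.352·t = ln(0.0178571) = -4.0254, so t = 4.0254/0.352 = 11.436.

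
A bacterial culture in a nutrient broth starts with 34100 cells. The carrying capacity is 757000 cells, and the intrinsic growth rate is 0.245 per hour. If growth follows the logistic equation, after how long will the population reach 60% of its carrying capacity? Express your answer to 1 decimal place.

14.1 hours

A = (K − N₀)/N₀ = (757000 − 34100)/34100 = 21.199.
Solve 757000/(1 + 21.199·e^(−0.245t)) = 454200: 1 + 21.199·e^(−0.245t) = 1.6667, so e^(−0.245t) = 0.0314474.
−0.245·t = ln(0.0314474) = -3.4594, so t = 3.4594/0.245 = 14.12.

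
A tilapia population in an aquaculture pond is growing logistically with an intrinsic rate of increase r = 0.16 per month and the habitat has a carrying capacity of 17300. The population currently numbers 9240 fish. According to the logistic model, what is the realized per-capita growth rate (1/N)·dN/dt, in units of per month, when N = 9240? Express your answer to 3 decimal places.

0.075 per month

(1/N)·dN/dt = r(1 − N/K) = 0.16 × (1 − 9240/17300).
= 0.16 × 0.4659 = 0.074543.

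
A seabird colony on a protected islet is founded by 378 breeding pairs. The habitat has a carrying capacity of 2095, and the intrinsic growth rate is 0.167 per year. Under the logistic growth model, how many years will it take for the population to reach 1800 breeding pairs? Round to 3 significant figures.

A = (K − N₀)/N₀ = (2095 − 378)/378 = 4.5423.
Solve 2095/(1 + 4.5423·e^(−0.167t)) = 1800: 1 + 4.5423·e^(−0.167t) = 1.1639, so e^(−0.167t) = 0.0360804.
−0.167·t = ln(0.0360804) = -3.322, so t = 3.322/0.167 = 19.892.

19.9 years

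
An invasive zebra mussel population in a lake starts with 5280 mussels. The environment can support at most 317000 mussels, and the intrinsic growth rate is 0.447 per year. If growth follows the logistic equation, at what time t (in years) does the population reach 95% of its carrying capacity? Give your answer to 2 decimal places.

A = (K − N₀)/N₀ = (317000 − 5280)/5280 = 59.038.
Solve 317000/(1 + 59.038·e^(−0.447t)) = 301150: 1 + 59.038·e^(−0.447t) = 1.0526, so e^(−0.447t) = 0.000891488.
−0.447·t = ln(0.000891488) = -7.0226, so t = 7.0226/0.447 = 15.711.

15.71 years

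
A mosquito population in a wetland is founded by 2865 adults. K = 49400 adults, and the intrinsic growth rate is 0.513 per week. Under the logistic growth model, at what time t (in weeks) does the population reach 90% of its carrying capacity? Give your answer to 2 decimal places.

A = (K − N₀)/N₀ = (49400 − 2865)/2865 = 16.243.
Solve 49400/(1 + 16.243·e^(−0.513t)) = 44460: 1 + 16.243·e^(−0.513t) = 1.1111, so e^(−0.513t) = 0.00684073.
−0.513·t = ln(0.00684073) = -4.9849, so t = 4.9849/0.513 = 9.7171.

9.72 weeks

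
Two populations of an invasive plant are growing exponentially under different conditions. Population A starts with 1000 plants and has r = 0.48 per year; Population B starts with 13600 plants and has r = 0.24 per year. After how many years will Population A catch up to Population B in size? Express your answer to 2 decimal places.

Set 1000·e^(0.48t) = 13600·e^(0.24t).
e^((0.48 − 0.24)t) = 13600/1000 → e^(0.24·t) = 13.6.
0.24·t = ln(13.6) = 2.6101, so t = 2.6101/0.24 = 10.875.

10.88 years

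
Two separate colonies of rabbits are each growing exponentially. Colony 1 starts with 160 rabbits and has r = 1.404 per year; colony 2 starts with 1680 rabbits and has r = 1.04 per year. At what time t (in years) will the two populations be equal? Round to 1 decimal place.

6.5 years

Set 160·e^(1.404t) = 1680·e^(1.04t).
e^((1.404 − 1.04)t) = 1680/160 → e^(0.364·t) = 10.5.
0.364·t = ln(10.5) = 2.3514, so t = 2.3514/0.364 = 6.4598.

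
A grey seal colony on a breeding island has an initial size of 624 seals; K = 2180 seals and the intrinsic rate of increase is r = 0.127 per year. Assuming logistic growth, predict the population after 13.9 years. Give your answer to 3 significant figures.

1530 seals

A = (K − N₀)/N₀ = (2180 − 624)/624 = 2.4936.
N(t) = K/(1 + A·e^(−rt)) = 2180/(1 + 2.4936×e^(−0.127×13.9)).
e^(−1.765) = 0.17114; denominator = 1 + 2.4936×0.17114 = 1.4267.
N = 2180/1.4267 = 1527.96.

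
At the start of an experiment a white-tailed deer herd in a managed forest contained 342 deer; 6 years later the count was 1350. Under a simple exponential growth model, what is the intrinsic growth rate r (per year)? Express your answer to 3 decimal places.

From N(t) = N₀·e^(rt): e^(r·6) = 1350/342 = 3.9474.
r·6 = ln(3.9474) = 1.373, so r = 1.373/6 = 0.22884.

0.229 per year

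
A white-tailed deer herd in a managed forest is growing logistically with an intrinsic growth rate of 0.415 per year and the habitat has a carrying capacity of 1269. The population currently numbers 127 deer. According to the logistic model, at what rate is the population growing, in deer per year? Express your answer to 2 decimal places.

47.43 deer per year

dN/dt = rN(1 − N/K) = 0.415 × 127 × (1 − 127/1269).
1 − 127/1269 = 0.89992; dN/dt = 0.415 × 127 × 0.89992 = 47.43.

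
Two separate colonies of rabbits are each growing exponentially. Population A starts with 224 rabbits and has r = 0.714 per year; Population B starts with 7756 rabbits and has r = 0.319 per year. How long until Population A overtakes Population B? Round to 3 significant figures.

8.97 years

Set 224·e^(0.714t) = 7756·e^(0.319t).
e^((0.714 − 0.319)t) = 7756/224 → e^(0.395·t) = 34.625.
0.395·t = ln(34.625) = 3.5446, so t = 3.5446/0.395 = 8.9736.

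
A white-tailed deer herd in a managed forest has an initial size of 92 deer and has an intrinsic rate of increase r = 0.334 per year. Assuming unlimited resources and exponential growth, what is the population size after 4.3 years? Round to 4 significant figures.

N(t) = N₀·e^(rt) = 92 × e^(0.334×4.3) = 92 × e^1.436.
e^1.436 ≈ 4.2047, so N ≈ 92 × 4.2047 = 386.831.

386.8 deer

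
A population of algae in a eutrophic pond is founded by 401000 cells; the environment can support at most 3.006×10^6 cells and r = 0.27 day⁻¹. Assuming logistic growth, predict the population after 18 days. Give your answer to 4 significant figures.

A = (K − N₀)/N₀ = (3.006×10^6 − 401000)/401000 = 6.4963.
N(t) = K/(1 + A·e^(−rt)) = 3.006×10^6/(1 + 6.4963×e^(−0.27×18)).
e^(−4.86) = 0.0077505; denominator = 1 + 6.4963×0.0077505 = 1.0503.
N = 3.006×10^6/1.0503 = 2.861905×10^6.

2862000 cells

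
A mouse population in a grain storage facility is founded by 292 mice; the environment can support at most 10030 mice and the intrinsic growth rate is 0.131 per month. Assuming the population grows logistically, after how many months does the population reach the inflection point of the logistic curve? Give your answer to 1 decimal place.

Logistic growth is fastest at N = K/2 = 5015.
A = (K − N₀)/N₀ = 33.349. Set K/(1 + A·e^(−rt)) = K/2 → A·e^(−rt) = 1.
e^(−0.131t) = 1/33.349 = 0.0299856, so t = ln(33.349)/0.131 = 3.507/0.131 = 26.771.

26.8 months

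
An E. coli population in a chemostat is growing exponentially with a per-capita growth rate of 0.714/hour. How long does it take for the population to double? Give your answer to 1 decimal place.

1.0 hours

Doubling time t_d = ln(2)/r = 0.6931/0.714 = 0.97079.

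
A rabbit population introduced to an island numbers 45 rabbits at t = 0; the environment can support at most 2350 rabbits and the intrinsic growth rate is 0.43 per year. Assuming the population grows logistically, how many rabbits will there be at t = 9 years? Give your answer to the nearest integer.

A = (K − N₀)/N₀ = (2350 − 45)/45 = 51.222.
N(t) = K/(1 + A·e^(−rt)) = 2350/(1 + 51.222×e^(−0.43×9)).
e^(−3.87) = 0.020858; denominator = 1 + 51.222×0.020858 = 2.0684.
N = 2350/2.0684 = 1136.14.

1136 rabbits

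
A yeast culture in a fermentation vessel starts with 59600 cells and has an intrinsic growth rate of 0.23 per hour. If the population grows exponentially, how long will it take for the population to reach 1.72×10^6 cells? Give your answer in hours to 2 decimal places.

Set N₀·e^(rt) = 1.72×10^6: e^(0.23·t) = 1.72×10^6/59600 = 28.859.
0.23·t = ln(28.859) = 3.3624, so t = 3.3624/0.23 = 14.619.

14.62 hours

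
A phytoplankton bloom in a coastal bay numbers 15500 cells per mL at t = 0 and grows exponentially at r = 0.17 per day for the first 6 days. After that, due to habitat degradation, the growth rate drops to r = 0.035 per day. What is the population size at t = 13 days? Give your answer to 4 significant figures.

Phase 1: N(6) = 15500·e^(0.17×6) = 15500·e^1.02 = 42984.5.
Phase 2 runs for 13 − 6 = 7 days at r = 0.035.
N(13) = 42984.5·e^(0.035×7) = 42984.5·e^0.245 = 54917.9.

54920 cells per mL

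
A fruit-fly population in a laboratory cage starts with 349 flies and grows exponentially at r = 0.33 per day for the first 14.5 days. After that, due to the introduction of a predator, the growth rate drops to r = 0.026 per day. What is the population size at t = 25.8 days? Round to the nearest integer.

56043 flies

Phase 1: N(14.5) = 349·e^(0.33×14.5) = 349·e^4.785 = 41775.8.
Phase 2 runs for 25.8 − 14.5 = 11.3 days at r = 0.026.
N(25.8) = 41775.8·e^(0.026×11.3) = 41775.8·e^0.2938 = 56042.9.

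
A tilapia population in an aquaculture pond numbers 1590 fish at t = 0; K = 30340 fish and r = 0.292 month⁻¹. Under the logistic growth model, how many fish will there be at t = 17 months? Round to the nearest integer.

A = (K − N₀)/N₀ = (30340 − 1590)/1590 = 18.082.
N(t) = K/(1 + A·e^(−rt)) = 30340/(1 + 18.082×e^(−0.292×17)).
e^(−4.964) = 0.0069849; denominator = 1 + 18.082×0.0069849 = 1.1263.
N = 30340/1.1263 = 26937.8.

26938 fish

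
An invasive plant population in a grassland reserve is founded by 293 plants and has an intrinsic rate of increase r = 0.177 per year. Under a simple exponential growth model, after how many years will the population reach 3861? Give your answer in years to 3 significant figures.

14.6 years

Set N₀·e^(rt) = 3861: e^(0.177·t) = 3861/293 = 13.177.
0.177·t = ln(13.177) = 2.5785, so t = 2.5785/0.177 = 14.568.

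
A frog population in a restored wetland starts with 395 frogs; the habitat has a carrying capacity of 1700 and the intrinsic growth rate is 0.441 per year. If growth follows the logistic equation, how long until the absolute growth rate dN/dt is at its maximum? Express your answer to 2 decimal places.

Logistic growth is fastest at N = K/2 = 850.
A = (K − N₀)/N₀ = 3.3038. Set K/(1 + A·e^(−rt)) = K/2 → A·e^(−rt) = 1.
e^(−0.441t) = 1/3.3038 = 0.302682, so t = ln(3.3038)/0.441 = 1.1951/0.441 = 2.7099.

2.71 years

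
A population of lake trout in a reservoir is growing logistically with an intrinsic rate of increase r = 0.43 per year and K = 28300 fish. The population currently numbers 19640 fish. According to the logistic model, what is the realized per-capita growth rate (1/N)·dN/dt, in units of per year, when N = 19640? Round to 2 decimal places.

(1/N)·dN/dt = r(1 − N/K) = 0.43 × (1 − 19640/28300).
= 0.43 × 0.30601 = 0.13158.

0.13 per year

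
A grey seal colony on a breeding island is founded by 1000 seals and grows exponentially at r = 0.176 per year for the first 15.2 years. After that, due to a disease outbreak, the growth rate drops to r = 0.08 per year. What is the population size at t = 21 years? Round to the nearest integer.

Phase 1: N(15.2) = 1000·e^(0.176×15.2) = 1000·e^2.675 = 14515.3.
Phase 2 runs for 21 − 15.2 = 5.8 years at r = 0.08.
N(21) = 14515.3·e^(0.08×5.8) = 14515.3·e^0.464 = 23085.4.

23085 seals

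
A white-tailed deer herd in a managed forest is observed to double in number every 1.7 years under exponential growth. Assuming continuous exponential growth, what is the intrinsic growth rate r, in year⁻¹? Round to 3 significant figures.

0.408 per year

r = ln(2)/t_d = 0.6931/1.7 = 0.40773.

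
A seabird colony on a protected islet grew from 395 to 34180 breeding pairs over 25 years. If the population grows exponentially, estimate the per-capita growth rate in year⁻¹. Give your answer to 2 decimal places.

0.18 per year

From N(t) = N₀·e^(rt): e^(r·25) = 34180/395 = 86.532.
r·25 = ln(86.532) = 4.4605, so r = 4.4605/25 = 0.17842.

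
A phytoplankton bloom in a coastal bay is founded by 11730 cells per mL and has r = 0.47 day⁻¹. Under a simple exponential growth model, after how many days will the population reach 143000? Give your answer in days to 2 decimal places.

5.32 days

Set N₀·e^(rt) = 143000: e^(0.47·t) = 143000/11730 = 12.191.
0.47·t = ln(12.191) = 2.5007, so t = 2.5007/0.47 = 5.3206.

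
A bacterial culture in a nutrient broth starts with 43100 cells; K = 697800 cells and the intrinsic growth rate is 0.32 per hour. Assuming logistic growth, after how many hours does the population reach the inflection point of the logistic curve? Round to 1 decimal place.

8.5 hours

Logistic growth is fastest at N = K/2 = 348900.
A = (K − N₀)/N₀ = 15.19. Set K/(1 + A·e^(−rt)) = K/2 → A·e^(−rt) = 1.
e^(−0.32t) = 1/15.19 = 0.0658317, so t = ln(15.19)/0.32 = 2.7207/0.32 = 8.502.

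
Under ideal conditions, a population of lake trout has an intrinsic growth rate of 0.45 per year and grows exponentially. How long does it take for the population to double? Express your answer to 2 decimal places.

Doubling time t_d = ln(2)/r = 0.6931/0.45 = 1.5403.

1.54 years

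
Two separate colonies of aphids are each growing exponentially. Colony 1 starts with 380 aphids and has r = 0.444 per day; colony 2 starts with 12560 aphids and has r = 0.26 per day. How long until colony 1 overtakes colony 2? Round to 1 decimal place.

Set 380·e^(0.444t) = 12560·e^(0.26t).
e^((0.444 − 0.26)t) = 12560/380 → e^(0.184·t) = 33.053.
0.184·t = ln(33.053) = 3.4981, so t = 3.4981/0.184 = 19.011.

19.0 days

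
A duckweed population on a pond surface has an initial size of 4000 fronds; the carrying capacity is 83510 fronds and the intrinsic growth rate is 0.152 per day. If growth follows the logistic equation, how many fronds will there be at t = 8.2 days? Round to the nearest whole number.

12435 fronds

A = (K − N₀)/N₀ = (83510 − 4000)/4000 = 19.878.
N(t) = K/(1 + A·e^(−rt)) = 83510/(1 + 19.878×e^(−0.152×8.2)).
e^(−1.246) = 0.28754; denominator = 1 + 19.878×0.28754 = 6.7155.
N = 83510/6.7155 = 12435.3.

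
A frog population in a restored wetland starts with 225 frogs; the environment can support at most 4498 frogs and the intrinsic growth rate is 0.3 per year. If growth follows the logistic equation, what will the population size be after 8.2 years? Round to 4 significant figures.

1715 frogs

A = (K − N₀)/N₀ = (4498 − 225)/225 = 18.991.
N(t) = K/(1 + A·e^(−rt)) = 4498/(1 + 18.991×e^(−0.3×8.2)).
e^(−2.46) = 0.085435; denominator = 1 + 18.991×0.085435 = 2.6225.
N = 4498/2.6225 = 1715.15.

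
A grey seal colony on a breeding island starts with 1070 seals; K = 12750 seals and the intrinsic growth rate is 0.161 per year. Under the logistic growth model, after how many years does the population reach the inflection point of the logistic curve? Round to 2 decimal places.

Logistic growth is fastest at N = K/2 = 6375.
A = (K − N₀)/N₀ = 10.916. Set K/(1 + A·e^(−rt)) = K/2 → A·e^(−rt) = 1.
e^(−0.161t) = 1/10.916 = 0.0916096, so t = ln(10.916)/0.161 = 2.3902/0.161 = 14.846.

14.85 years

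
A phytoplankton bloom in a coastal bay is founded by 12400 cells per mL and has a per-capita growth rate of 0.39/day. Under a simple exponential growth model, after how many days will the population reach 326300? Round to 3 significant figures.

8.38 days

Set N₀·e^(rt) = 326300: e^(0.39·t) = 326300/12400 = 26.315.
0.39·t = ln(26.315) = 3.2701, so t = 3.2701/0.39 = 8.3849.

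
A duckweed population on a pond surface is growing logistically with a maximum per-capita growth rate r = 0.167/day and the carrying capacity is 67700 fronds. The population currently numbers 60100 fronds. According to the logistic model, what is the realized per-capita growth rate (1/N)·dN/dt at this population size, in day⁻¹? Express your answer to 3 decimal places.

(1/N)·dN/dt = r(1 − N/K) = 0.167 × (1 − 60100/67700).
= 0.167 × 0.11226 = 0.018747.

0.019 per day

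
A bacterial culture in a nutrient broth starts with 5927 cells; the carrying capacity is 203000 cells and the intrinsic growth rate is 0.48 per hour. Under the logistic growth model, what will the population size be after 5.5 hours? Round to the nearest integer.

A = (K − N₀)/N₀ = (203000 − 5927)/5927 = 33.25.
N(t) = K/(1 + A·e^(−rt)) = 203000/(1 + 33.25×e^(−0.48×5.5)).
e^(−2.64) = 0.071361; denominator = 1 + 33.25×0.071361 = 3.3728.
N = 203000/3.3728 = 60188.

60188 cells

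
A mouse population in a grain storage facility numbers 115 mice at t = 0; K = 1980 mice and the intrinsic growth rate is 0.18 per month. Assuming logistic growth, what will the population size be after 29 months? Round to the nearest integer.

1820 mice

A = (K − N₀)/N₀ = (1980 − 115)/115 = 16.217.
N(t) = K/(1 + A·e^(−rt)) = 1980/(1 + 16.217×e^(−0.18×29)).
e^(−5.22) = 0.0054073; denominator = 1 + 16.217×0.0054073 = 1.0877.
N = 1980/1.0877 = 1820.37.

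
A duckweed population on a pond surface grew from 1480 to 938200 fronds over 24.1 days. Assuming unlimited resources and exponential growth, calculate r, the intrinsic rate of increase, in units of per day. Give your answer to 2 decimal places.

From N(t) = N₀·e^(rt): e^(r·24.1) = 938200/1480 = 633.92.
r·24.1 = ln(633.92) = 6.4519, so r = 6.4519/24.1 = 0.26771.

0.27 per day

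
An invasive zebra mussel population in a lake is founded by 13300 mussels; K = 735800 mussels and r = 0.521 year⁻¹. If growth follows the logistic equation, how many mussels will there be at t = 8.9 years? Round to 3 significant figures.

482000 mussels

A = (K − N₀)/N₀ = (735800 − 13300)/13300 = 54.323.
N(t) = K/(1 + A·e^(−rt)) = 735800/(1 + 54.323×e^(−0.521×8.9)).
e^(−4.637) = 0.0096877; denominator = 1 + 54.323×0.0096877 = 1.5263.
N = 735800/1.5263 = 482091.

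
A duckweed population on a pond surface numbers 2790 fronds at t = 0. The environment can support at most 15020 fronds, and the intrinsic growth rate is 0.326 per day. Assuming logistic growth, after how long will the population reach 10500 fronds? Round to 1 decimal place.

7.1 days

A = (K − N₀)/N₀ = (15020 − 2790)/2790 = 4.3835.
Solve 15020/(1 + 4.3835·e^(−0.326t)) = 10500: 1 + 4.3835·e^(−0.326t) = 1.4305, so e^(−0.326t) = 0.0982035.
−0.326·t = ln(0.0982035) = -2.3207, so t = 2.3207/0.326 = 7.1188.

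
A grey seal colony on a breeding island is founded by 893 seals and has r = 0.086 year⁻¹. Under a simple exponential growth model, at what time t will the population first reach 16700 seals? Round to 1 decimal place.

Set N₀·e^(rt) = 16700: e^(0.086·t) = 16700/893 = 18.701.
0.086·t = ln(18.701) = 2.9286, so t = 2.9286/0.086 = 34.053.

34.1 years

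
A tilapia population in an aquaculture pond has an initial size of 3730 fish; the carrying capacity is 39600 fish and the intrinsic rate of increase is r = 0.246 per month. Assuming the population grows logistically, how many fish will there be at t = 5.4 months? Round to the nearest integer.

A = (K − N₀)/N₀ = (39600 − 3730)/3730 = 9.6166.
N(t) = K/(1 + A·e^(−rt)) = 39600/(1 + 9.6166×e^(−0.246×5.4)).
e^(−1.328) = 0.2649; denominator = 1 + 9.6166×0.2649 = 3.5475.
N = 39600/3.5475 = 11162.9.

11163 fish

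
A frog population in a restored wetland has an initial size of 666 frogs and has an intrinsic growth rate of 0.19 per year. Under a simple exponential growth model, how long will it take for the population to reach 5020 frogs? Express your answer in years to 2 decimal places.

Set N₀·e^(rt) = 5020: e^(0.19·t) = 5020/666 = 7.5375.
0.19·t = ln(7.5375) = 2.0199, so t = 2.0199/0.19 = 10.631.

10.63 years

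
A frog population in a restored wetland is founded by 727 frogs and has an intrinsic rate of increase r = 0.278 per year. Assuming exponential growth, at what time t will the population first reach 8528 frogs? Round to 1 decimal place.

8.9 years

Set N₀·e^(rt) = 8528: e^(0.278·t) = 8528/727 = 11.73.
0.278·t = ln(11.73) = 2.4622, so t = 2.4622/0.278 = 8.8568.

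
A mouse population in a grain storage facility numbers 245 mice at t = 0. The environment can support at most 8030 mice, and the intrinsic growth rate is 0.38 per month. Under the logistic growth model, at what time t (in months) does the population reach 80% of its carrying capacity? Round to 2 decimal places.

12.75 months

A = (K − N₀)/N₀ = (8030 − 245)/245 = 31.776.
Solve 8030/(1 + 31.776·e^(−0.38t)) = 6424: 1 + 31.776·e^(−0.38t) = 1.25, so e^(−0.38t) = 0.00786769.
−0.38·t = ln(0.00786769) = -4.845, so t = 4.845/0.38 = 12.75.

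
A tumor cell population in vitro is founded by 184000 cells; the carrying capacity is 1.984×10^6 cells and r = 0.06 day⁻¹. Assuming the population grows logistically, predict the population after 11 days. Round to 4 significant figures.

A = (K − N₀)/N₀ = (1.984×10^6 − 184000)/184000 = 9.7826.
N(t) = K/(1 + A·e^(−rt)) = 1.984×10^6/(1 + 9.7826×e^(−0.06×11)).
e^(−0.66) = 0.51685; denominator = 1 + 9.7826×0.51685 = 6.0562.
N = 1.984×10^6/6.0562 = 327601.

327600 cells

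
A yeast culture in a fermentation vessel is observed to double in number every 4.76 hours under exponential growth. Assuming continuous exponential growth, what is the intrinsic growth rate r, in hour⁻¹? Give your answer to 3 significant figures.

r = ln(2)/t_d = 0.6931/4.76 = 0.14562.

0.146 per hour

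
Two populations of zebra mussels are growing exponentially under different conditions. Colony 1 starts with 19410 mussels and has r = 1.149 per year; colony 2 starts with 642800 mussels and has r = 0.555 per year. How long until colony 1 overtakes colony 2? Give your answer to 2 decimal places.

Set 19410·e^(1.149t) = 642800·e^(0.555t).
e^((1.149 − 0.555)t) = 642800/19410 → e^(0.594·t) = 33.117.
0.594·t = ln(33.117) = 3.5, so t = 3.5/0.594 = 5.8923.

5.89 years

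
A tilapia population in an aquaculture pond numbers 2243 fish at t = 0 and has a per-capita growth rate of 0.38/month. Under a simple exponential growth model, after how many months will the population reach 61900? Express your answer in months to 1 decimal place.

8.7 months

Set N₀·e^(rt) = 61900: e^(0.38·t) = 61900/2243 = 27.597.
0.38·t = ln(27.597) = 3.3177, so t = 3.3177/0.38 = 8.7308.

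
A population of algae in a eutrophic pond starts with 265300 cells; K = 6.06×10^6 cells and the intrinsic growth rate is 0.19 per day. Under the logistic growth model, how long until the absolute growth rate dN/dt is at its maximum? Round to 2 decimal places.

16.23 days

Logistic growth is fastest at N = K/2 = 3.03×10^6.
A = (K − N₀)/N₀ = 21.842. Set K/(1 + A·e^(−rt)) = K/2 → A·e^(−rt) = 1.
e^(−0.19t) = 1/21.842 = 0.0457832, so t = ln(21.842)/0.19 = 3.0838/0.19 = 16.231.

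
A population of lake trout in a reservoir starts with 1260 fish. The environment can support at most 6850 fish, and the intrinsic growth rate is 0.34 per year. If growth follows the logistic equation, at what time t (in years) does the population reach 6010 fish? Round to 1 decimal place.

A = (K − N₀)/N₀ = (6850 − 1260)/1260 = 4.4365.
Solve 6850/(1 + 4.4365·e^(−0.34t)) = 6010: 1 + 4.4365·e^(−0.34t) = 1.1398, so e^(−0.34t) = 0.0315038.
−0.34·t = ln(0.0315038) = -3.4576, so t = 3.4576/0.34 = 10.17.

10.2 years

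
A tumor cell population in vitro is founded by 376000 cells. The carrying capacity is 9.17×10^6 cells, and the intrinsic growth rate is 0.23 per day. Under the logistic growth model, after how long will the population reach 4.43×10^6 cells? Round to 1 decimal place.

13.4 days

A = (K − N₀)/N₀ = (9.17×10^6 − 376000)/376000 = 23.388.
Solve 9.17×10^6/(1 + 23.388·e^(−0.23t)) = 4.43×10^6: 1 + 23.388·e^(−0.23t) = 2.07, so e^(−0.23t) = 0.0457484.
−0.23·t = ln(0.0457484) = -3.0846, so t = 3.0846/0.23 = 13.411.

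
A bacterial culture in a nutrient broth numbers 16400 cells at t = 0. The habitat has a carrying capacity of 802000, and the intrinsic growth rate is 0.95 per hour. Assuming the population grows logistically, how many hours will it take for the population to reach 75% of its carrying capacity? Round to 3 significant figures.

A = (K − N₀)/N₀ = (802000 − 16400)/16400 = 47.902.
Solve 802000/(1 + 47.902·e^(−0.95t)) = 601500: 1 + 47.902·e^(−0.95t) = 1.3333, so e^(−0.95t) = 0.00695859.
−0.95·t = ln(0.00695859) = -4.9678, so t = 4.9678/0.95 = 5.2292.

5.23 hours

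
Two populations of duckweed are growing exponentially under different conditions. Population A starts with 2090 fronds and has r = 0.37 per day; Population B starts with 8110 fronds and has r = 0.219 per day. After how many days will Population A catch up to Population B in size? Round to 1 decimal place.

Set 2090·e^(0.37t) = 8110·e^(0.219t).
e^((0.37 − 0.219)t) = 8110/2090 → e^(0.151·t) = 3.8804.
0.151·t = ln(3.8804) = 1.3559, so t = 1.3559/0.151 = 8.9797.

9.0 days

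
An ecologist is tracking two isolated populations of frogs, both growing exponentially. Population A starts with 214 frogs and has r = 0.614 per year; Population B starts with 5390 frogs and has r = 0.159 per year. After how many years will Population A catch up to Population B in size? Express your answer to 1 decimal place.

Set 214·e^(0.614t) = 5390·e^(0.159t).
e^((0.614 − 0.159)t) = 5390/214 → e^(0.455·t) = 25.187.
0.455·t = ln(25.187) = 3.2263, so t = 3.2263/0.455 = 7.0908.

7.1 years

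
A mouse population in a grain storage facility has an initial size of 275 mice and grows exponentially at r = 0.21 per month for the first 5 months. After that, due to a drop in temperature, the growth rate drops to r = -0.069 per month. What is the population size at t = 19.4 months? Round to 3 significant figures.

291 mice

Phase 1: N(5) = 275·e^(0.21×5) = 275·e^1.05 = 785.854.
Phase 2 runs for 19.4 − 5 = 14.4 months at r = -0.069.
N(19.4) = 785.854·e^(-0.069×14.4) = 785.854·e^-0.9936 = 290.956.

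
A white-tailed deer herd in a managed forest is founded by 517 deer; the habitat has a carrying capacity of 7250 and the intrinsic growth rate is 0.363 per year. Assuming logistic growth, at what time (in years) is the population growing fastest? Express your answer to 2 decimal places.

Logistic growth is fastest at N = K/2 = 3625.
A = (K − N₀)/N₀ = 13.023. Set K/(1 + A·e^(−rt)) = K/2 → A·e^(−rt) = 1.
e^(−0.363t) = 1/13.023 = 0.076786, so t = ln(13.023)/0.363 = 2.5667/0.363 = 7.0709.

7.07 years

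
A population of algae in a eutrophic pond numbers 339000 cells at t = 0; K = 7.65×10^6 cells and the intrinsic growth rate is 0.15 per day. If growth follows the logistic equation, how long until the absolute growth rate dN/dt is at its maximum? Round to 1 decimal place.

Logistic growth is fastest at N = K/2 = 3.825×10^6.
A = (K − N₀)/N₀ = 21.566. Set K/(1 + A·e^(−rt)) = K/2 → A·e^(−rt) = 1.
e^(−0.15t) = 1/21.566 = 0.0463685, so t = ln(21.566)/0.15 = 3.0711/0.15 = 20.474.

20.5 days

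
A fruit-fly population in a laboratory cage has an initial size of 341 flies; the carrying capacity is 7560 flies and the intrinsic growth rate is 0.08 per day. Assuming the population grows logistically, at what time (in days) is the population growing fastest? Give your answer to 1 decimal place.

Logistic growth is fastest at N = K/2 = 3780.
A = (K − N₀)/N₀ = 21.17. Set K/(1 + A·e^(−rt)) = K/2 → A·e^(−rt) = 1.
e^(−0.08t) = 1/21.17 = 0.0472365, so t = ln(21.17)/0.08 = 3.0526/0.08 = 38.157.

38.2 days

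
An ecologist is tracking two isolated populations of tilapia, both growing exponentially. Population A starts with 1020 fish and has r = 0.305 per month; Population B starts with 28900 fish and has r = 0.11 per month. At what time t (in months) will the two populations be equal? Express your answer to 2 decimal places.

17.15 months

Set 1020·e^(0.305t) = 28900·e^(0.11t).
e^((0.305 − 0.11)t) = 28900/1020 → e^(0.195·t) = 28.333.
0.195·t = ln(28.333) = 3.344, so t = 3.344/0.195 = 17.149.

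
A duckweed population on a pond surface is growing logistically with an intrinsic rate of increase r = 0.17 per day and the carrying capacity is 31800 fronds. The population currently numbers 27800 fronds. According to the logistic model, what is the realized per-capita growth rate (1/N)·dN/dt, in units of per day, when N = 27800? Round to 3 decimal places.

0.021 per day

(1/N)·dN/dt = r(1 − N/K) = 0.17 × (1 − 27800/31800).
= 0.17 × 0.12579 = 0.021384.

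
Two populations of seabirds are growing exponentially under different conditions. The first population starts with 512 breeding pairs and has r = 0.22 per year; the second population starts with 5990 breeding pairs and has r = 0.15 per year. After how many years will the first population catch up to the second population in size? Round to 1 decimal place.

Set 512·e^(0.22t) = 5990·e^(0.15t).
e^((0.22 − 0.15)t) = 5990/512 → e^(0.07·t) = 11.699.
0.07·t = ln(11.699) = 2.4595, so t = 2.4595/0.07 = 35.136.

35.1 years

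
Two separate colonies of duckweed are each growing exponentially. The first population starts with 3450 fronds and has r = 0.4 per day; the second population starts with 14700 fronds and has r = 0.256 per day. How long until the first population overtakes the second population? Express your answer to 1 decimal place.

10.1 days

Set 3450·e^(0.4t) = 14700·e^(0.256t).
e^((0.4 − 0.256)t) = 14700/3450 → e^(0.144·t) = 4.2609.
0.144·t = ln(4.2609) = 1.4495, so t = 1.4495/0.144 = 10.066.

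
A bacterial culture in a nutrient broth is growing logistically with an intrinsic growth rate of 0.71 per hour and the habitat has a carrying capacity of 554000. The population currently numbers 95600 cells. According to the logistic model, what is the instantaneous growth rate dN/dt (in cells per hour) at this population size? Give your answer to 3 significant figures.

dN/dt = rN(1 − N/K) = 0.71 × 95600 × (1 − 95600/554000).
1 − 95600/554000 = 0.82744; dN/dt = 0.71 × 95600 × 0.82744 = 56163.

56200 cells per hour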